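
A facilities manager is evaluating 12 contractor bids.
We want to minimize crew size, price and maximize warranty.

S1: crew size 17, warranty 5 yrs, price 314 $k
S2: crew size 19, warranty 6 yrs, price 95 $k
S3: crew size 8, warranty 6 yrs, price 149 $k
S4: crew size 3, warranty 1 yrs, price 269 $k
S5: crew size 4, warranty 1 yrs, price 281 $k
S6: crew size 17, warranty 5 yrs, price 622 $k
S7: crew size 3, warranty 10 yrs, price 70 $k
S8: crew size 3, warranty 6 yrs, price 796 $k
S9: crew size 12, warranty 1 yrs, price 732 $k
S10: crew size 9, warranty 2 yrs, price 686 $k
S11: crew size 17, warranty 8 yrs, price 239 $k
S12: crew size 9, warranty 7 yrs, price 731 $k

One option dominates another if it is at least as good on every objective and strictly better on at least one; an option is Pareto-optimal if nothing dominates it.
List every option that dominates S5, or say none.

S4: crew size 3≤4, warranty 1≥1, price 269≤281 — dominates S5.
S7: crew size 3≤4, warranty 10≥1, price 70≤281 — dominates S5.
Others (S1, S2, S3, S6, S8, S9, S10, S11, S12) are each worse than S5 on at least one objective.

S4, S7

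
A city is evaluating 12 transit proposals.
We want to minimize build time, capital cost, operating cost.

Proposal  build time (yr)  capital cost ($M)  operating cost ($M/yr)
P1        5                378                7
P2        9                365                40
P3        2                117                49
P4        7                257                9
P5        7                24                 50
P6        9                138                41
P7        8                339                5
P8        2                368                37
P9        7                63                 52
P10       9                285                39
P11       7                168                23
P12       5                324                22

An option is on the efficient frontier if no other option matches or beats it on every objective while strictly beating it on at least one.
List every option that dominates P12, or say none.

P1: worse on capital cost (378 vs 324).
P2: worse on build time (9 vs 5).
P3: worse on operating cost (49 vs 22).
P4: worse on build time (7 vs 5).
P5: worse on build time (7 vs 5).
P6: worse on build time (9 vs 5).
P7: worse on build time (8 vs 5).
P8: worse on capital cost (368 vs 324).
P9: worse on build time (7 vs 5).
P10: worse on build time (9 vs 5).
P11: worse on build time (7 vs 5).
No option dominates P12.

none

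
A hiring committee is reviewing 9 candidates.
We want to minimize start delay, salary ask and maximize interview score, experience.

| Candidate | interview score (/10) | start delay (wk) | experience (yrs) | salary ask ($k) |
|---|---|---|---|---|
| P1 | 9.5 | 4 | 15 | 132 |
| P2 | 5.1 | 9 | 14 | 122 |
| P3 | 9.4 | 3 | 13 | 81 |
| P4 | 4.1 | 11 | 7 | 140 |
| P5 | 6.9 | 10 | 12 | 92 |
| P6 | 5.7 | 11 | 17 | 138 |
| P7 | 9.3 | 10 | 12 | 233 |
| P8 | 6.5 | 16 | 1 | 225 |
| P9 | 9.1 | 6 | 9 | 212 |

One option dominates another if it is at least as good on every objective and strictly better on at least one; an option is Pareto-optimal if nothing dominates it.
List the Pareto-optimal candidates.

P1, P2, P3, P6

P1: not dominated (best interview score).
P2: not dominated.
P3: not dominated (best start delay).
P4: dominated by P1 (interview score 9.5≥4.1, start delay 4≤11, experience 15≥7, salary ask 132≤140).
P5: dominated by P3 (interview score 9.4≥6.9, start delay 3≤10, experience 13≥12, salary ask 81≤92).
P6: not dominated (best experience).
P7: dominated by P1 (interview score 9.5≥9.3, start delay 4≤10, experience 15≥12, salary ask 132≤233).
P8: dominated by P1 (interview score 9.5≥6.5, start delay 4≤16, experience 15≥1, salary ask 132≤225).
P9: dominated by P1 (interview score 9.5≥9.1, start delay 4≤6, experience 15≥9, salary ask 132≤212).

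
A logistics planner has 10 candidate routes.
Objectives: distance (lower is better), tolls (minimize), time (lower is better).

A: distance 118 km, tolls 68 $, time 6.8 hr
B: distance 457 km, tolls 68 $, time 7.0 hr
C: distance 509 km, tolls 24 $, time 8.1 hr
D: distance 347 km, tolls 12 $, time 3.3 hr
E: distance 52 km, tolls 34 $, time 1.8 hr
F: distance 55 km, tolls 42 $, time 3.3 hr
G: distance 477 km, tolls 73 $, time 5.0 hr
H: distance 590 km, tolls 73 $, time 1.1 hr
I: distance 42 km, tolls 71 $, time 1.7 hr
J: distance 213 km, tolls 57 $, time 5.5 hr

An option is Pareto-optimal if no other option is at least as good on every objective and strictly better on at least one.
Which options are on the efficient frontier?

D, E, H, I

A: dominated by E (distance 52≤118, tolls 34≤68, time 1.8≤6.8).
B: dominated by A (distance 118≤457, tolls 68≤68, time 6.8≤7.0).
C: dominated by D (distance 347≤509, tolls 12≤24, time 3.3≤8.1).
D: not dominated (best tolls).
E: not dominated.
F: dominated by E (distance 52≤55, tolls 34≤42, time 1.8≤3.3).
G: dominated by D (distance 347≤477, tolls 12≤73, time 3.3≤5.0).
H: not dominated (best time).
I: not dominated (best distance).
J: dominated by E (distance 52≤213, tolls 34≤57, time 1.8≤5.5).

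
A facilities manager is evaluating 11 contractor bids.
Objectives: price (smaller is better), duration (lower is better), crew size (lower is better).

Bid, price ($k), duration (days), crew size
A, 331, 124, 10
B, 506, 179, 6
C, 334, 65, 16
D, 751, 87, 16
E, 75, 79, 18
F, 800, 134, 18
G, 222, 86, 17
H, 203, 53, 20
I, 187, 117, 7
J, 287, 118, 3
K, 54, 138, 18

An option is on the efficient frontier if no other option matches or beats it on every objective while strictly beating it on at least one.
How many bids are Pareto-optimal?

7

A: dominated by I (price 187≤331, duration 117≤124, crew size 7≤10).
B: dominated by J (price 287≤506, duration 118≤179, crew size 3≤6).
C: not dominated.
D: dominated by C (price 334≤751, duration 65≤87, crew size 16≤16).
E: not dominated.
F: dominated by A (price 331≤800, duration 124≤134, crew size 10≤18).
G: not dominated.
H: not dominated (best duration).
I: not dominated.
J: not dominated (best crew size).
K: not dominated (best price).
Pareto-optimal: C, E, G, H, I, J, K → 7.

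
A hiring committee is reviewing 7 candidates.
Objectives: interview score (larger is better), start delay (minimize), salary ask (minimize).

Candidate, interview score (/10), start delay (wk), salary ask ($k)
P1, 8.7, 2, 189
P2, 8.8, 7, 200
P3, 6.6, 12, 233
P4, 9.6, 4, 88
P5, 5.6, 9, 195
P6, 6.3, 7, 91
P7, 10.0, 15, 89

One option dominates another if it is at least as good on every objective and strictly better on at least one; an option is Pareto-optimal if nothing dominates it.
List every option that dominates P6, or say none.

P4

P4: interview score 9.6≥6.3, start delay 4≤7, salary ask 88≤91 — dominates P6.
Others (P1, P2, P3, P5, P7) are each worse than P6 on at least one objective.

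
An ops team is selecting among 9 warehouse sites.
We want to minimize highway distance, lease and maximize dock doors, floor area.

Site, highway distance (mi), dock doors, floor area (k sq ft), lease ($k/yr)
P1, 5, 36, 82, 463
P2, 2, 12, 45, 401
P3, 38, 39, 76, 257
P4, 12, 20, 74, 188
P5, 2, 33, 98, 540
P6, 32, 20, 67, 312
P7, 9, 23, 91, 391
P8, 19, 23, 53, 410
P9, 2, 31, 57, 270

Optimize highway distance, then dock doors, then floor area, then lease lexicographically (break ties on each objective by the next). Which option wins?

First minimize highway distance: best is 2, kept {P2, P5, P9}.
Then maximize dock doors: best is 33, kept {P5}.

P5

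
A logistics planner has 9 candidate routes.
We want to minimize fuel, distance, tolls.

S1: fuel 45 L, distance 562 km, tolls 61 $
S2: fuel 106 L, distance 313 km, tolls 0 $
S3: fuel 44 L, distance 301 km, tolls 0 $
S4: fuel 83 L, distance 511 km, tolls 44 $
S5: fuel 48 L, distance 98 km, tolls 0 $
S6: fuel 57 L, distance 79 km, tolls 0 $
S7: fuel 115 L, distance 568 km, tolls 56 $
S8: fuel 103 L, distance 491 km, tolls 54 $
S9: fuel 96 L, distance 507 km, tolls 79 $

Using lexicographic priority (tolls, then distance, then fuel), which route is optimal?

S6

First minimize tolls: best is 0, kept {S2, S3, S5, S6}.
Then minimize distance: best is 79, kept {S6}.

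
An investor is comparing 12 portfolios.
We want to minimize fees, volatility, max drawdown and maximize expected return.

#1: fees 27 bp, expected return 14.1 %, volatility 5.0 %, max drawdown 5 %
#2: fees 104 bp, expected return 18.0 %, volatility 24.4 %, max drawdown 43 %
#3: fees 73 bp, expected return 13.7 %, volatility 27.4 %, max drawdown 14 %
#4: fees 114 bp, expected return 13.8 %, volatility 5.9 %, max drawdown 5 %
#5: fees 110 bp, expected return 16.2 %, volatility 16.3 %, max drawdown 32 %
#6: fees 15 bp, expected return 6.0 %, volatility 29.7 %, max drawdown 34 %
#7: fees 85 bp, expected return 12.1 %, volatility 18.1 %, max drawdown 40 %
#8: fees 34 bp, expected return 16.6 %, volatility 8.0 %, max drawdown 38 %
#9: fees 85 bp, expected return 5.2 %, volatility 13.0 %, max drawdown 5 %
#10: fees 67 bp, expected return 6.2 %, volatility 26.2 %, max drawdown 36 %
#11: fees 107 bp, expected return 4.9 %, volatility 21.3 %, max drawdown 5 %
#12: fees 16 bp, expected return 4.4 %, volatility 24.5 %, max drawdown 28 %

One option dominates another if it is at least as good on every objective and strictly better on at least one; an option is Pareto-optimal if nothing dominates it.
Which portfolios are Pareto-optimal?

#1, #2, #5, #6, #8, #12

#1: not dominated (best volatility).
#2: not dominated (best expected return).
#3: dominated by #1 (fees 27≤73, expected return 14.1≥13.7, volatility 5.0≤27.4, max drawdown 5≤14).
#4: dominated by #1 (fees 27≤114, expected return 14.1≥13.8, volatility 5.0≤5.9, max drawdown 5≤5).
#5: not dominated.
#6: not dominated (best fees).
#7: dominated by #1 (fees 27≤85, expected return 14.1≥12.1, volatility 5.0≤18.1, max drawdown 5≤40).
#8: not dominated.
#9: dominated by #1 (fees 27≤85, expected return 14.1≥5.2, volatility 5.0≤13.0, max drawdown 5≤5).
#10: dominated by #1 (fees 27≤67, expected return 14.1≥6.2, volatility 5.0≤26.2, max drawdown 5≤36).
#11: dominated by #1 (fees 27≤107, expected return 14.1≥4.9, volatility 5.0≤21.3, max drawdown 5≤5).
#12: not dominated.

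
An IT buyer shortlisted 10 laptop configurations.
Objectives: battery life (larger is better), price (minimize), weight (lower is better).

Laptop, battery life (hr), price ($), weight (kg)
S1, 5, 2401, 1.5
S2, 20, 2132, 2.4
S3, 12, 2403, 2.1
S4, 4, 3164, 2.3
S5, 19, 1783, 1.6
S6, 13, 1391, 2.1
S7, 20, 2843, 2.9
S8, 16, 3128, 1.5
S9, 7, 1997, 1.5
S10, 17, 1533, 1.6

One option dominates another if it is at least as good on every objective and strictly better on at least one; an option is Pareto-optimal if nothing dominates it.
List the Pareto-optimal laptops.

S2, S5, S6, S8, S9, S10

S1: dominated by S9 (battery life 7≥5, price 1997≤2401, weight 1.5≤1.5).
S2: not dominated.
S3: dominated by S5 (battery life 19≥12, price 1783≤2403, weight 1.6≤2.1).
S4: dominated by S1 (battery life 5≥4, price 2401≤3164, weight 1.5≤2.3).
S5: not dominated.
S6: not dominated (best price).
S7: dominated by S2 (battery life 20≥20, price 2132≤2843, weight 2.4≤2.9).
S8: not dominated.
S9: not dominated.
S10: not dominated.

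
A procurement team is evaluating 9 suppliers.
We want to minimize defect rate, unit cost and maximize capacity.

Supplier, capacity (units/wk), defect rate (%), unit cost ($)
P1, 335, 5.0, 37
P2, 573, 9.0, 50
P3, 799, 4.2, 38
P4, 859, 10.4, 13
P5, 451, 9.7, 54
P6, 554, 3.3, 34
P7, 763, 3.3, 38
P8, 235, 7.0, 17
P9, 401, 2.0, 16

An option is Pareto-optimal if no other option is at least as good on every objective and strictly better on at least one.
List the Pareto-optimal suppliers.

P3, P4, P6, P7, P9

P1: dominated by P6 (capacity 554≥335, defect rate 3.3≤5.0, unit cost 34≤37).
P2: dominated by P3 (capacity 799≥573, defect rate 4.2≤9.0, unit cost 38≤50).
P3: not dominated.
P4: not dominated (best capacity).
P5: dominated by P2 (capacity 573≥451, defect rate 9.0≤9.7, unit cost 50≤54).
P6: not dominated.
P7: not dominated.
P8: dominated by P9 (capacity 401≥235, defect rate 2.0≤7.0, unit cost 16≤17).
P9: not dominated (best defect rate).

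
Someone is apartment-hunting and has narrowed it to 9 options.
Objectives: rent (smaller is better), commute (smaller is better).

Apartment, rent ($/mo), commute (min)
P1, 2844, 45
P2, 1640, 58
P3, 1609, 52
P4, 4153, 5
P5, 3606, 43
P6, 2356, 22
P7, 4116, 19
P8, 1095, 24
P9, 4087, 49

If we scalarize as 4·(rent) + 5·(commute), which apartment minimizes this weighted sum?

P1: 4·2844 + 5·45 = 11601
P2: 4·1640 + 5·58 = 6850
P3: 4·1609 + 5·52 = 6696
P4: 4·4153 + 5·5 = 16637
P5: 4·3606 + 5·43 = 14639
P6: 4·2356 + 5·22 = 9534
P7: 4·4116 + 5·19 = 16559
P8: 4·1095 + 5·24 = 4500
P9: 4·4087 + 5·49 = 16593
Lowest: P8 at 4500.

P8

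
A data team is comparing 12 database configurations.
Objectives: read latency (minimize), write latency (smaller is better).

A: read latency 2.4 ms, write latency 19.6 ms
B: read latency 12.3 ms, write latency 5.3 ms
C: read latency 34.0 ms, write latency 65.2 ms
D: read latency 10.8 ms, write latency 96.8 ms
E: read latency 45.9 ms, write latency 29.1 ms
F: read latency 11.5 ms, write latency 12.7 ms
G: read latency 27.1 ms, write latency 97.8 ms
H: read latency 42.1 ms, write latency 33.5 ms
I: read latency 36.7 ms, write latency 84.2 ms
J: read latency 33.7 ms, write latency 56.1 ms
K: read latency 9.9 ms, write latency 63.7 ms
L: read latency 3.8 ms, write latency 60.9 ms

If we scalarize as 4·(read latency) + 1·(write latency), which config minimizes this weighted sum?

A: 4·2.4 + 1·19.6 = 29.2
B: 4·12.3 + 1·5.3 = 54.5
C: 4·34.0 + 1·65.2 = 201.2
D: 4·10.8 + 1·96.8 = 140.0
E: 4·45.9 + 1·29.1 = 212.7
F: 4·11.5 + 1·12.7 = 58.7
G: 4·27.1 + 1·97.8 = 206.2
H: 4·42.1 + 1·33.5 = 201.9
I: 4·36.7 + 1·84.2 = 231.0
J: 4·33.7 + 1·56.1 = 190.9
K: 4·9.9 + 1·63.7 = 103.3
L: 4·3.8 + 1·60.9 = 76.1
Lowest: A at 29.2.

A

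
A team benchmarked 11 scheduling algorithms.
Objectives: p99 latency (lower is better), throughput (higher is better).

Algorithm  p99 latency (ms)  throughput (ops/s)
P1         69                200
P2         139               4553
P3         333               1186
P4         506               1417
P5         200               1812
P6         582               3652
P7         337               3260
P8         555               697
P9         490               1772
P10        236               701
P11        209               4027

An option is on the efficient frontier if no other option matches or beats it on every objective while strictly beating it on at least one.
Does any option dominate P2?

P1: worse on throughput (200 vs 4553).
P3: worse on p99 latency (333 vs 139).
P4: worse on p99 latency (506 vs 139).
P5: worse on p99 latency (200 vs 139).
P6: worse on p99 latency (582 vs 139).
P7: worse on p99 latency (337 vs 139).
P8: worse on p99 latency (555 vs 139).
P9: worse on p99 latency (490 vs 139).
P10: worse on p99 latency (236 vs 139).
P11: worse on p99 latency (209 vs 139).
No option is at least as good as P2 on every objective and strictly better on one.

No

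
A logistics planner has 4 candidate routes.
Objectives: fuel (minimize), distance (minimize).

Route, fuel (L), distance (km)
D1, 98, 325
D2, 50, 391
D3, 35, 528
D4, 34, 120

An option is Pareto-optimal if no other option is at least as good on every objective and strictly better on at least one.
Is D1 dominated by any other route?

D4 vs D1: fuel 34≤98, distance 120≤325 — D4 is at least as good on every objective and strictly better on at least one, so D4 dominates D1.

Yes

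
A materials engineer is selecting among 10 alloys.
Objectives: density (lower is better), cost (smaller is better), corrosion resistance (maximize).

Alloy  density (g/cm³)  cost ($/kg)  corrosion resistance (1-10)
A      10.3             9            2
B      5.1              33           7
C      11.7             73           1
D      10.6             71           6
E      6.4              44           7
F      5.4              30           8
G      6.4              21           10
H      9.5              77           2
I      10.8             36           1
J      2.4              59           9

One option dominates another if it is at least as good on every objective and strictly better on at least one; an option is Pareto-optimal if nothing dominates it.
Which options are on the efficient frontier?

A: not dominated (best cost).
B: not dominated.
C: dominated by A (density 10.3≤11.7, cost 9≤73, corrosion resistance 2≥1).
D: dominated by B (density 5.1≤10.6, cost 33≤71, corrosion resistance 7≥6).
E: dominated by B (density 5.1≤6.4, cost 33≤44, corrosion resistance 7≥7).
F: not dominated.
G: not dominated (best corrosion resistance).
H: dominated by B (density 5.1≤9.5, cost 33≤77, corrosion resistance 7≥2).
I: dominated by A (density 10.3≤10.8, cost 9≤36, corrosion resistance 2≥1).
J: not dominated (best density).

A, B, F, G, J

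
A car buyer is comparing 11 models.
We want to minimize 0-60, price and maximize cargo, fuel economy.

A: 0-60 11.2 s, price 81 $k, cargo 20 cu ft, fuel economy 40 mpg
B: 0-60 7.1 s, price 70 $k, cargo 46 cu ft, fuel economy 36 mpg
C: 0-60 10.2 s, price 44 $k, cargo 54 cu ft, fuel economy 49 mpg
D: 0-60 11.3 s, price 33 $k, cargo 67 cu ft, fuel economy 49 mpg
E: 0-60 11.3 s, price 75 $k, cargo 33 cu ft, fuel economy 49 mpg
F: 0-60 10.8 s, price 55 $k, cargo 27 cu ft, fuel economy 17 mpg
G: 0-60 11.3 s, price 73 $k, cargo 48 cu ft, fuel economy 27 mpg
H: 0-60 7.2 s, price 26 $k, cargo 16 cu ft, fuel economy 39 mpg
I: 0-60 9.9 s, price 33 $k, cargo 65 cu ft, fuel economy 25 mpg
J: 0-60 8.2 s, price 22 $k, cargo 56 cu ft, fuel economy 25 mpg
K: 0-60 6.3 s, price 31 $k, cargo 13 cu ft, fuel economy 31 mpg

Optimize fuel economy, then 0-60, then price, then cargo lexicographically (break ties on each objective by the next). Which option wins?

C

First maximize fuel economy: best is 49, kept {C, D, E}.
Then minimize 0-60: best is 10.2, kept {C}.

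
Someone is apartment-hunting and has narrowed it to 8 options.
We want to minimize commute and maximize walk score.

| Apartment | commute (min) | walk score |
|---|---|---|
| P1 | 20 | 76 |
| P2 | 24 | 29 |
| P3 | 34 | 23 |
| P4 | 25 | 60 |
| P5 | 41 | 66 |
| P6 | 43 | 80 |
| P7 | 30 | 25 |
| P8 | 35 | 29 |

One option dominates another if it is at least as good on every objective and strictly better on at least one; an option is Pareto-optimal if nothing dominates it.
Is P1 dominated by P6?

P6 vs P1: P6 is worse on commute (43 vs 20), so it does not dominate P1.

No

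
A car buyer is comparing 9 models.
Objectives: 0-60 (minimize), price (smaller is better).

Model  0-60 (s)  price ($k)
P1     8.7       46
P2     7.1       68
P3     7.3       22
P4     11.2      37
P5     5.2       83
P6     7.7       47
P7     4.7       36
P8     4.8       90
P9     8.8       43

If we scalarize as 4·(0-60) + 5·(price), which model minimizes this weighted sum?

P3

P1: 4·8.7 + 5·46 = 264.8
P2: 4·7.1 + 5·68 = 368.4
P3: 4·7.3 + 5·22 = 139.2
P4: 4·11.2 + 5·37 = 229.8
P5: 4·5.2 + 5·83 = 435.8
P6: 4·7.7 + 5·47 = 265.8
P7: 4·4.7 + 5·36 = 198.8
P8: 4·4.8 + 5·90 = 469.2
P9: 4·8.8 + 5·43 = 250.2
Lowest: P3 at 139.2.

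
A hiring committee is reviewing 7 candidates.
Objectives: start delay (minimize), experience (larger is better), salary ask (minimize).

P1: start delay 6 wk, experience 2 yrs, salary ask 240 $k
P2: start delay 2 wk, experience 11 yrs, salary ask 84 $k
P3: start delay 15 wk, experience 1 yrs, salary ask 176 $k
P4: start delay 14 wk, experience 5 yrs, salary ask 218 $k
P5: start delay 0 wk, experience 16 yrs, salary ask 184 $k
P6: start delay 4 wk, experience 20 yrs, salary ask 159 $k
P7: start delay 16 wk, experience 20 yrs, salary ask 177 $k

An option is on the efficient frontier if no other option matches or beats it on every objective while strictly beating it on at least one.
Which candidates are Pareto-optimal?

P1: dominated by P2 (start delay 2≤6, experience 11≥2, salary ask 84≤240).
P2: not dominated (best salary ask).
P3: dominated by P2 (start delay 2≤15, experience 11≥1, salary ask 84≤176).
P4: dominated by P2 (start delay 2≤14, experience 11≥5, salary ask 84≤218).
P5: not dominated (best start delay).
P6: not dominated.
P7: dominated by P6 (start delay 4≤16, experience 20≥20, salary ask 159≤177).

P2, P5, P6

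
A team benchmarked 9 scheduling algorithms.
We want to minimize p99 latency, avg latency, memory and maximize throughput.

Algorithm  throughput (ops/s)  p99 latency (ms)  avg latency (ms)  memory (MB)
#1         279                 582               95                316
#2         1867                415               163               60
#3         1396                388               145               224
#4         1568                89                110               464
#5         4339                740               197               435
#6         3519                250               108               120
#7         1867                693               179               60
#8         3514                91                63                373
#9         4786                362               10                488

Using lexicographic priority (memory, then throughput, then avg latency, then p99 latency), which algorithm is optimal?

#2

First minimize memory: best is 60, kept {#2, #7}.
Then maximize throughput: best is 1867, kept {#2, #7}.
Then minimize avg latency: best is 163, kept {#2}.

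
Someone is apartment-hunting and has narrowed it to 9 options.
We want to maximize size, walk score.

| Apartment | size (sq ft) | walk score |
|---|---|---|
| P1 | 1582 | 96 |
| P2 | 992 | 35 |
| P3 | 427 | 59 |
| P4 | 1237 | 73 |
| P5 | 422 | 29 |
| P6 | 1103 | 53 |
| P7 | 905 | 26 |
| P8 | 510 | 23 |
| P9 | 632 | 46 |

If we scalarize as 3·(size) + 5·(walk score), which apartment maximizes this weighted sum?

P1

P1: 3·1582 + 5·96 = 5226
P2: 3·992 + 5·35 = 3151
P3: 3·427 + 5·59 = 1576
P4: 3·1237 + 5·73 = 4076
P5: 3·422 + 5·29 = 1411
P6: 3·1103 + 5·53 = 3574
P7: 3·905 + 5·26 = 2845
P8: 3·510 + 5·23 = 1645
P9: 3·632 + 5·46 = 2126
Highest: P1 at 5226.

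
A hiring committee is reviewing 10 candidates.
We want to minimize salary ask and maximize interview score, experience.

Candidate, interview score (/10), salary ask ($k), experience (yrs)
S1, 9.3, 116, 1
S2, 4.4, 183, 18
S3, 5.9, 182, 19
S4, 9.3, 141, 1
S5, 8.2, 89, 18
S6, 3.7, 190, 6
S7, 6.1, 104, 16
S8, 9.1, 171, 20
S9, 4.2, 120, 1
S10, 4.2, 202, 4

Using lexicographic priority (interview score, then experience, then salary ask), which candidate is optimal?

S1

First maximize interview score: best is 9.3, kept {S1, S4}.
Then maximize experience: best is 1, kept {S1, S4}.
Then minimize salary ask: best is 116, kept {S1}.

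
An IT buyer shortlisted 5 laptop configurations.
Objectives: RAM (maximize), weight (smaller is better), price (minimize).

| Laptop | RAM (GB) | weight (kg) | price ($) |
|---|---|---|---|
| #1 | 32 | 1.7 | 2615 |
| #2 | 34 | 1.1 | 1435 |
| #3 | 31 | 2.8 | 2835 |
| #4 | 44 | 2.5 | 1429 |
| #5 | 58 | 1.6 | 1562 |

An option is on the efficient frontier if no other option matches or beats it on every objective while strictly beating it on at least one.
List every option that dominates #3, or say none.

#1: RAM 32≥31, weight 1.7≤2.8, price 2615≤2835 — dominates #3.
#2: RAM 34≥31, weight 1.1≤2.8, price 1435≤2835 — dominates #3.
#4: RAM 44≥31, weight 2.5≤2.8, price 1429≤2835 — dominates #3.
#5: RAM 58≥31, weight 1.6≤2.8, price 1562≤2835 — dominates #3.

#1, #2, #4, #5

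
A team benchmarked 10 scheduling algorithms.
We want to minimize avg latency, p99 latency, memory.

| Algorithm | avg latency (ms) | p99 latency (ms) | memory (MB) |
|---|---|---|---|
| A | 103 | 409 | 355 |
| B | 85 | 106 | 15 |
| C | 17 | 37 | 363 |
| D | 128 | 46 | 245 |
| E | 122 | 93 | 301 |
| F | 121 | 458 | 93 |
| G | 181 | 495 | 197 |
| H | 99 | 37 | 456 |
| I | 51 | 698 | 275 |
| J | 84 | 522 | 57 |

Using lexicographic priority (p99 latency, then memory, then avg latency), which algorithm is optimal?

First minimize p99 latency: best is 37, kept {C, H}.
Then minimize memory: best is 363, kept {C}.

C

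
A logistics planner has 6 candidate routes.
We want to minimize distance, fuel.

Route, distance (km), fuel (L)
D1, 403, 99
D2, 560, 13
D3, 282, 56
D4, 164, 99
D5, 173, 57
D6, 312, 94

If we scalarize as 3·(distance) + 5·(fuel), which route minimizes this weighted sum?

D5

D1: 3·403 + 5·99 = 1704
D2: 3·560 + 5·13 = 1745
D3: 3·282 + 5·56 = 1126
D4: 3·164 + 5·99 = 987
D5: 3·173 + 5·57 = 804
D6: 3·312 + 5·94 = 1406
Lowest: D5 at 804.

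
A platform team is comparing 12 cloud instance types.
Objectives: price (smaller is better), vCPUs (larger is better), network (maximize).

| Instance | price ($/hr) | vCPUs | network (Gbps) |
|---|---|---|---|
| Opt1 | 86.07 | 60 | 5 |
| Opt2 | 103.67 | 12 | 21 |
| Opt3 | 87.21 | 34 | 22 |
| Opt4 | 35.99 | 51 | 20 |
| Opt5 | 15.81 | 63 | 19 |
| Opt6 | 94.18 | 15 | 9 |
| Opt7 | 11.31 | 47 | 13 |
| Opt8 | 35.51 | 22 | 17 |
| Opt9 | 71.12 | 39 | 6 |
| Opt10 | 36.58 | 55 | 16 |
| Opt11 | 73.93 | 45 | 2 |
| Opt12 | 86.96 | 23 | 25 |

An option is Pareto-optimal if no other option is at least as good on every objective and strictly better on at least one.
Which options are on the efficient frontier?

Opt1: dominated by Opt5 (price 15.81≤86.07, vCPUs 63≥60, network 19≥5).
Opt2: dominated by Opt3 (price 87.21≤103.67, vCPUs 34≥12, network 22≥21).
Opt3: not dominated.
Opt4: not dominated.
Opt5: not dominated (best vCPUs).
Opt6: dominated by Opt3 (price 87.21≤94.18, vCPUs 34≥15, network 22≥9).
Opt7: not dominated (best price).
Opt8: dominated by Opt5 (price 15.81≤35.51, vCPUs 63≥22, network 19≥17).
Opt9: dominated by Opt4 (price 35.99≤71.12, vCPUs 51≥39, network 20≥6).
Opt10: dominated by Opt5 (price 15.81≤36.58, vCPUs 63≥55, network 19≥16).
Opt11: dominated by Opt4 (price 35.99≤73.93, vCPUs 51≥45, network 20≥2).
Opt12: not dominated (best network).

Opt3, Opt4, Opt5, Opt7, Opt12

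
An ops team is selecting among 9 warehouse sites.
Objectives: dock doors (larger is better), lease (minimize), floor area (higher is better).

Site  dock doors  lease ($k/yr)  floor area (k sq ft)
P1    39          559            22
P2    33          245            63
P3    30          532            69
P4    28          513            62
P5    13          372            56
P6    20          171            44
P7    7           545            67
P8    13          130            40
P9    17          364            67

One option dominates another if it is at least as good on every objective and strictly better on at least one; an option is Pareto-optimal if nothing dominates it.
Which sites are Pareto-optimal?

P1, P2, P3, P6, P8, P9

P1: not dominated (best dock doors).
P2: not dominated.
P3: not dominated (best floor area).
P4: dominated by P2 (dock doors 33≥28, lease 245≤513, floor area 63≥62).
P5: dominated by P2 (dock doors 33≥13, lease 245≤372, floor area 63≥56).
P6: not dominated.
P7: dominated by P3 (dock doors 30≥7, lease 532≤545, floor area 69≥67).
P8: not dominated (best lease).
P9: not dominated.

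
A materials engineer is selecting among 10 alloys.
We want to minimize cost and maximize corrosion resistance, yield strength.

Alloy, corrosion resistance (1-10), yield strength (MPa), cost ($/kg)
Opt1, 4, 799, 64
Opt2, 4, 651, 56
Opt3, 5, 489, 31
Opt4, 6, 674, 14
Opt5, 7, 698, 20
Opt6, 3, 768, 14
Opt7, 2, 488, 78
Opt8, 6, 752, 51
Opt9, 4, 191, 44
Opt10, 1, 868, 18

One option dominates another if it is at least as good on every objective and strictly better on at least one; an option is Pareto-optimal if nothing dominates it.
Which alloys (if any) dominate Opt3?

Opt4, Opt5

Opt4: corrosion resistance 6≥5, yield strength 674≥489, cost 14≤31 — dominates Opt3.
Opt5: corrosion resistance 7≥5, yield strength 698≥489, cost 20≤31 — dominates Opt3.
Others (Opt1, Opt2, Opt6, Opt7, Opt8, Opt9, Opt10) are each worse than Opt3 on at least one objective.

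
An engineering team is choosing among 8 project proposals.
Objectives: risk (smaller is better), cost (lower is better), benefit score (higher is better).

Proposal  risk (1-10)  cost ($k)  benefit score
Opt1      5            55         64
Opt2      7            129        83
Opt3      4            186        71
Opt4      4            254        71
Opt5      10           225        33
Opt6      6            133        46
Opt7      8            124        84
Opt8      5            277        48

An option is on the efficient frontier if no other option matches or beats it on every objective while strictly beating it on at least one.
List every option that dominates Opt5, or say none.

Opt1: risk 5≤10, cost 55≤225, benefit score 64≥33 — dominates Opt5.
Opt2: risk 7≤10, cost 129≤225, benefit score 83≥33 — dominates Opt5.
Opt3: risk 4≤10, cost 186≤225, benefit score 71≥33 — dominates Opt5.
Opt6: risk 6≤10, cost 133≤225, benefit score 46≥33 — dominates Opt5.
Opt7: risk 8≤10, cost 124≤225, benefit score 84≥33 — dominates Opt5.
Others (Opt4, Opt8) are each worse than Opt5 on at least one objective.

Opt1, Opt2, Opt3, Opt6, Opt7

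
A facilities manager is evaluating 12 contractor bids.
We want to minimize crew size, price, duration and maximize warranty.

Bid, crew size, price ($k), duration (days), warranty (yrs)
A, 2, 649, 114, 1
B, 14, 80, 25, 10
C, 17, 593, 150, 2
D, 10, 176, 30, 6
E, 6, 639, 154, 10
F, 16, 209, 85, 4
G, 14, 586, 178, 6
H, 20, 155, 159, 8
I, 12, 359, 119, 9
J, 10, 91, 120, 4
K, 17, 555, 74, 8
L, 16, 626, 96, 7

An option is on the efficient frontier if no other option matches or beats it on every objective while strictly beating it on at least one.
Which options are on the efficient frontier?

A, B, D, E, I, J

A: not dominated (best crew size).
B: not dominated (best price).
C: dominated by B (crew size 14≤17, price 80≤593, duration 25≤150, warranty 10≥2).
D: not dominated.
E: not dominated.
F: dominated by B (crew size 14≤16, price 80≤209, duration 25≤85, warranty 10≥4).
G: dominated by B (crew size 14≤14, price 80≤586, duration 25≤178, warranty 10≥6).
H: dominated by B (crew size 14≤20, price 80≤155, duration 25≤159, warranty 10≥8).
I: not dominated.
J: not dominated.
K: dominated by B (crew size 14≤17, price 80≤555, duration 25≤74, warranty 10≥8).
L: dominated by B (crew size 14≤16, price 80≤626, duration 25≤96, warranty 10≥7).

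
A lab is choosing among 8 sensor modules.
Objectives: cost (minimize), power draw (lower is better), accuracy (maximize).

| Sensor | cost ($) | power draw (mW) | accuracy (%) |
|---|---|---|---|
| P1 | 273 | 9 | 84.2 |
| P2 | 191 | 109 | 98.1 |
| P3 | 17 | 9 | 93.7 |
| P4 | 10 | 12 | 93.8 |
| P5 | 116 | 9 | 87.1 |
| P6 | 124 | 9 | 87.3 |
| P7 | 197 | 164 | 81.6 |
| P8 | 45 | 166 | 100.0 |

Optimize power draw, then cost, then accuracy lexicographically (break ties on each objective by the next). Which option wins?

First minimize power draw: best is 9, kept {P1, P3, P5, P6}.
Then minimize cost: best is 17, kept {P3}.

P3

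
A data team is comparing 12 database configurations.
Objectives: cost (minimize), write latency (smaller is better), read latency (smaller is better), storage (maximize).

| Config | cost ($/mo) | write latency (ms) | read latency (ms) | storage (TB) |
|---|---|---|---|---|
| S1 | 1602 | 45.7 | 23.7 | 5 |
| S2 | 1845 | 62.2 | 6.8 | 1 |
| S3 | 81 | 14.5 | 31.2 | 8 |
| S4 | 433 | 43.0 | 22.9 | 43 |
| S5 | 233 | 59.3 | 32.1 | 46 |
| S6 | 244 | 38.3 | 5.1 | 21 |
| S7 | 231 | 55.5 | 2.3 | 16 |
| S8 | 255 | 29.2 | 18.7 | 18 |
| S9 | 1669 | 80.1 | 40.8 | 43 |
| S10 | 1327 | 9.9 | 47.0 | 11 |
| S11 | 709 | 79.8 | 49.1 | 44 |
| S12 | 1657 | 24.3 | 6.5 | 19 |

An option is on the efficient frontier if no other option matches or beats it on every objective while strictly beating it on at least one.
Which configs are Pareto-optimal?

S1: dominated by S4 (cost 433≤1602, write latency 43.0≤45.7, read latency 22.9≤23.7, storage 43≥5).
S2: dominated by S6 (cost 244≤1845, write latency 38.3≤62.2, read latency 5.1≤6.8, storage 21≥1).
S3: not dominated (best cost).
S4: not dominated.
S5: not dominated (best storage).
S6: not dominated.
S7: not dominated (best read latency).
S8: not dominated.
S9: dominated by S4 (cost 433≤1669, write latency 43.0≤80.1, read latency 22.9≤40.8, storage 43≥43).
S10: not dominated (best write latency).
S11: dominated by S5 (cost 233≤709, write latency 59.3≤79.8, read latency 32.1≤49.1, storage 46≥44).
S12: not dominated.

S3, S4, S5, S6, S7, S8, S10, S12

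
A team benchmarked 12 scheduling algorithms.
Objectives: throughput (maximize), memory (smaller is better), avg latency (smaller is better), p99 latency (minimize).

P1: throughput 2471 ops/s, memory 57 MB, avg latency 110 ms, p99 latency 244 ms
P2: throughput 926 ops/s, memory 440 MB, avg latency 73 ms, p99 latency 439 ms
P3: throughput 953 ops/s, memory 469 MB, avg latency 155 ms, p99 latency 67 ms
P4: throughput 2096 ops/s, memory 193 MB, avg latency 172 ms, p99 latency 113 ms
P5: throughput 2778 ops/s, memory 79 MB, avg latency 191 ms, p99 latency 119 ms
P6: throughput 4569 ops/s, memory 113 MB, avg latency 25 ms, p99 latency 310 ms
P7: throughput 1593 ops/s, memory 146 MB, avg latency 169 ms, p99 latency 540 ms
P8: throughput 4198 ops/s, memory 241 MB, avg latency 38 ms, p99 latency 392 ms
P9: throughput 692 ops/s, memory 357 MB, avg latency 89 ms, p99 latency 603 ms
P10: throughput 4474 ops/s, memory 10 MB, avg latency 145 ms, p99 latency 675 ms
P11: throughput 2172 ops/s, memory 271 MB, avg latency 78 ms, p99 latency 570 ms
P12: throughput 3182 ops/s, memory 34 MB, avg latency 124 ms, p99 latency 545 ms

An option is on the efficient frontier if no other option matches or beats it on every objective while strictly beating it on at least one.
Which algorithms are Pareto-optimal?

P1, P3, P4, P5, P6, P10, P12

P1: not dominated.
P2: dominated by P6 (throughput 4569≥926, memory 113≤440, avg latency 25≤73, p99 latency 310≤439).
P3: not dominated (best p99 latency).
P4: not dominated.
P5: not dominated.
P6: not dominated (best throughput).
P7: dominated by P1 (throughput 2471≥1593, memory 57≤146, avg latency 110≤169, p99 latency 244≤540).
P8: dominated by P6 (throughput 4569≥4198, memory 113≤241, avg latency 25≤38, p99 latency 310≤392).
P9: dominated by P6 (throughput 4569≥692, memory 113≤357, avg latency 25≤89, p99 latency 310≤603).
P10: not dominated (best memory).
P11: dominated by P6 (throughput 4569≥2172, memory 113≤271, avg latency 25≤78, p99 latency 310≤570).
P12: not dominated.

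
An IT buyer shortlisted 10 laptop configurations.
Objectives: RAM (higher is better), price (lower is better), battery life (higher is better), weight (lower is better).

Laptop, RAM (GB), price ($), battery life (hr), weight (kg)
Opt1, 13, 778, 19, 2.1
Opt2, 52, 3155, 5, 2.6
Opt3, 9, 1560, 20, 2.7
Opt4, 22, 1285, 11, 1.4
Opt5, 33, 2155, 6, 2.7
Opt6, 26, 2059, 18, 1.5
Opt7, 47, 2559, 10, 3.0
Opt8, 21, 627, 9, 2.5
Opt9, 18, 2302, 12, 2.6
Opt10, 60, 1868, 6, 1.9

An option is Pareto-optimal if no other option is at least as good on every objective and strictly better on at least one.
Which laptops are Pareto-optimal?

Opt1: not dominated.
Opt2: dominated by Opt10 (RAM 60≥52, price 1868≤3155, battery life 6≥5, weight 1.9≤2.6).
Opt3: not dominated (best battery life).
Opt4: not dominated (best weight).
Opt5: dominated by Opt10 (RAM 60≥33, price 1868≤2155, battery life 6≥6, weight 1.9≤2.7).
Opt6: not dominated.
Opt7: not dominated.
Opt8: not dominated (best price).
Opt9: dominated by Opt6 (RAM 26≥18, price 2059≤2302, battery life 18≥12, weight 1.5≤2.6).
Opt10: not dominated (best RAM).

Opt1, Opt3, Opt4, Opt6, Opt7, Opt8, Opt10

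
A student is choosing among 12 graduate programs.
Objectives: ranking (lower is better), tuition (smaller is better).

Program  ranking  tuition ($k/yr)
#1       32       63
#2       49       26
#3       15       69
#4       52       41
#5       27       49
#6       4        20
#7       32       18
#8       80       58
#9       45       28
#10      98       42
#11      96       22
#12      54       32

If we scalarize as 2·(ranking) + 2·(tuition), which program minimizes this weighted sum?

#1: 2·32 + 2·63 = 190
#2: 2·49 + 2·26 = 150
#3: 2·15 + 2·69 = 168
#4: 2·52 + 2·41 = 186
#5: 2·27 + 2·49 = 152
#6: 2·4 + 2·20 = 48
#7: 2·32 + 2·18 = 100
#8: 2·80 + 2·58 = 276
#9: 2·45 + 2·28 = 146
#10: 2·98 + 2·42 = 280
#11: 2·96 + 2·22 = 236
#12: 2·54 + 2·32 = 172
Lowest: #6 at 48.

#6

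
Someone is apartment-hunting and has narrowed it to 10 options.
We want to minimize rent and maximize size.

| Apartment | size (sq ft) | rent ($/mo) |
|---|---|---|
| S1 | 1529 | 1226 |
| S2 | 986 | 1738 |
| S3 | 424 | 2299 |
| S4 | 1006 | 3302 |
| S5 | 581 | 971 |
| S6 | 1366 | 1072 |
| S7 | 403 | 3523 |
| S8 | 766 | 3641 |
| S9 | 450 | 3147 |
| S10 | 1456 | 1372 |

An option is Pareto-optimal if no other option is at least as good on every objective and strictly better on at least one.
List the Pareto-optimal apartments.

S1, S5, S6

S1: not dominated (best size).
S2: dominated by S1 (size 1529≥986, rent 1226≤1738).
S3: dominated by S1 (size 1529≥424, rent 1226≤2299).
S4: dominated by S1 (size 1529≥1006, rent 1226≤3302).
S5: not dominated (best rent).
S6: not dominated.
S7: dominated by S1 (size 1529≥403, rent 1226≤3523).
S8: dominated by S1 (size 1529≥766, rent 1226≤3641).
S9: dominated by S1 (size 1529≥450, rent 1226≤3147).
S10: dominated by S1 (size 1529≥1456, rent 1226≤1372).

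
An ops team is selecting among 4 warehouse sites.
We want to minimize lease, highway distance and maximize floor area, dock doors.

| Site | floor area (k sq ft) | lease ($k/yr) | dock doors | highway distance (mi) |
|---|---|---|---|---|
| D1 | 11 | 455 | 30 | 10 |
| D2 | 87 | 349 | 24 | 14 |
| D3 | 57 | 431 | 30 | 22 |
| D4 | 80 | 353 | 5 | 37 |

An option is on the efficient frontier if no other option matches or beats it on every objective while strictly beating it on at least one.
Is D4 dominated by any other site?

D2 vs D4: floor area 87≥80, lease 349≤353, dock doors 24≥5, highway distance 14≤37 — D2 is at least as good on every objective and strictly better on at least one, so D2 dominates D4.

Yes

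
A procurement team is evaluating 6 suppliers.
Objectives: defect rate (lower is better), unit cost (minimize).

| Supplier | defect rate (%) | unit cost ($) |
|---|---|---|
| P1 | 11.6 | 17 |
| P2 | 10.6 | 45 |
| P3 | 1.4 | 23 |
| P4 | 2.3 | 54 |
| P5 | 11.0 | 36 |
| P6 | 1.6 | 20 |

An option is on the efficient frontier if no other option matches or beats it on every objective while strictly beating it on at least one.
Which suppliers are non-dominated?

P1: not dominated (best unit cost).
P2: dominated by P3 (defect rate 1.4≤10.6, unit cost 23≤45).
P3: not dominated (best defect rate).
P4: dominated by P3 (defect rate 1.4≤2.3, unit cost 23≤54).
P5: dominated by P3 (defect rate 1.4≤11.0, unit cost 23≤36).
P6: not dominated.

P1, P3, P6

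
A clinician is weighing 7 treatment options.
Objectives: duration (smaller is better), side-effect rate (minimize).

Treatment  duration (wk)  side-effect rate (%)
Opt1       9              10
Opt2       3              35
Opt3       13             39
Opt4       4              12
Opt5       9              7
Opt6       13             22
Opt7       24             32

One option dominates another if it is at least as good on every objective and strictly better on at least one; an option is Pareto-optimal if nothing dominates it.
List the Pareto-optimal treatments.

Opt2, Opt4, Opt5

Opt1: dominated by Opt5 (duration 9≤9, side-effect rate 7≤10).
Opt2: not dominated (best duration).
Opt3: dominated by Opt1 (duration 9≤13, side-effect rate 10≤39).
Opt4: not dominated.
Opt5: not dominated (best side-effect rate).
Opt6: dominated by Opt1 (duration 9≤13, side-effect rate 10≤22).
Opt7: dominated by Opt1 (duration 9≤24, side-effect rate 10≤32).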